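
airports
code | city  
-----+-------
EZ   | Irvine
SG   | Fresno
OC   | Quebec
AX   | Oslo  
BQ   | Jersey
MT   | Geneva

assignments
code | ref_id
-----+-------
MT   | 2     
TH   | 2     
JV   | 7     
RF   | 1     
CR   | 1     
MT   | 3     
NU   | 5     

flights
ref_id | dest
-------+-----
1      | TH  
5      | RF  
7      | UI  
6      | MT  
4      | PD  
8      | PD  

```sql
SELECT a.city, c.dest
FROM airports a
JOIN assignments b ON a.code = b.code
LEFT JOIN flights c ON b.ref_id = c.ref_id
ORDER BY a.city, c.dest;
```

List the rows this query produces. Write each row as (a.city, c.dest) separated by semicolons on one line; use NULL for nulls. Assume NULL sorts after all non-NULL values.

Joins associate left-to-right: airports INNER JOIN assignments on code gives 2 intermediate row(s).
Then LEFT JOIN `flights c` on ref_id: each of those 2 rows is kept; rows whose b.ref_id has no match in c get NULL for c's columns.

(Geneva, NULL); (Geneva, NULL)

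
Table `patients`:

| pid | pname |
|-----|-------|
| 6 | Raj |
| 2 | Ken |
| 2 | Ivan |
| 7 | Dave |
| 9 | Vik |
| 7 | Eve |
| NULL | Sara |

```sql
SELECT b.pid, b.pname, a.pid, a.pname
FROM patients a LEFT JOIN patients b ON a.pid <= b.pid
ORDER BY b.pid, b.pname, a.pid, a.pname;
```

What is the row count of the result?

24

LEFT JOIN keeps every row from `patients a`; unmatched rows get NULL for `patients b`'s columns.
Matching on a.pid <= b.pid. A NULL in a compared column never satisfies the condition.
- a (pid=6) pairs with 4 row(s) of b.
- a (pid=2) pairs with 6 row(s) of b.
- a (pid=2) pairs with 6 row(s) of b.
- a (pid=7) pairs with 3 row(s) of b.
- a (pid=9) pairs with 1 row(s) of b.
- a (pid=7) pairs with 3 row(s) of b.
- a (pid=NULL) has no partner → padded with NULL.
Total: 23 matched + 1 padded = 24 rows.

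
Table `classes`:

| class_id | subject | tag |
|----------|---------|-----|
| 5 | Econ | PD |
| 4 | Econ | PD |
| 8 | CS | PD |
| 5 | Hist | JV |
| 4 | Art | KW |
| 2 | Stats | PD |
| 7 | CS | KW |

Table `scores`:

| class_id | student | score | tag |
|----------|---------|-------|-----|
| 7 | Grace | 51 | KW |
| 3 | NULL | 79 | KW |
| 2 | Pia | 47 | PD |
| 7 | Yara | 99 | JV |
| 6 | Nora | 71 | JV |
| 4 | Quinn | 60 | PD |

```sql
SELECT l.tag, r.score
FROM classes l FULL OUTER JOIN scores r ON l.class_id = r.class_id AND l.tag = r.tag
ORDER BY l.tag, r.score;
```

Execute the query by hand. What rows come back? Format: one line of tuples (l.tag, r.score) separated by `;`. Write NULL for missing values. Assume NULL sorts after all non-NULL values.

FULL OUTER JOIN keeps every row from both sides; unmatched rows get NULL for the other side's columns.
Matching on l.class_id = r.class_id AND l.tag = r.tag.
- l row (class_id=5, tag=PD): no match → kept, r columns NULL.
- l row (class_id=4, tag=PD): matches 1 r row(s) → 1 output row(s).
- l row (class_id=8, tag=PD): no match → kept, r columns NULL.
- l row (class_id=5, tag=JV): no match → kept, r columns NULL.
- l row (class_id=4, tag=KW): no match → kept, r columns NULL.
- l row (class_id=2, tag=PD): matches 1 r row(s) → 1 output row(s).
- l row (class_id=7, tag=KW): matches 1 r row(s) → 1 output row(s).
- plus 3 unmatched r row(s), each kept with NULL l columns.
After projecting and ordering:
l.tag | r.score
JV | NULL
KW | 51
KW | NULL
PD | 47
PD | 60
PD | NULL
PD | NULL
NULL | 71
NULL | 79
NULL | 99

(JV, NULL); (KW, 51); (KW, NULL); (PD, 47); (PD, 60); (PD, NULL); (PD, NULL); (NULL, 71); (NULL, 79); (NULL, 99)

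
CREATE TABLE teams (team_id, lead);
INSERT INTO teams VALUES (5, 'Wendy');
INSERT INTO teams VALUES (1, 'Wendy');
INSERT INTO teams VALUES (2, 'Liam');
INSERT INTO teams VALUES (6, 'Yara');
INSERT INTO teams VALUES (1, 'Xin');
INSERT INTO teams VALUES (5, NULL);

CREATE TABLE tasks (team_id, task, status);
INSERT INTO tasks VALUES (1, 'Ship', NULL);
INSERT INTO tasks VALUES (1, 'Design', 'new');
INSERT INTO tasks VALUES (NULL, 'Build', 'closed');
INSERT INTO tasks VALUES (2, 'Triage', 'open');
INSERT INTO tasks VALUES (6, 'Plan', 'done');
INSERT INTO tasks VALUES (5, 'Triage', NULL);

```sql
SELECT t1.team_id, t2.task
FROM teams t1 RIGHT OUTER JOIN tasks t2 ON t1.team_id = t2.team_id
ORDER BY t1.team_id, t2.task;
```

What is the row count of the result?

9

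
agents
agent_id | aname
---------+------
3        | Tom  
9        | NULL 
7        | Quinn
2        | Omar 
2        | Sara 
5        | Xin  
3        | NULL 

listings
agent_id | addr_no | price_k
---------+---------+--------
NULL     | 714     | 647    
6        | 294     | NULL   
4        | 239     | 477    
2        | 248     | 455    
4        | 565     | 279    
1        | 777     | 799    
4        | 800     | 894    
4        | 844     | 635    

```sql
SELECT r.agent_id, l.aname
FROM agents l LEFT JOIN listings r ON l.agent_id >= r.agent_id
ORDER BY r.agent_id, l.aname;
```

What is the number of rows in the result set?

28

LEFT JOIN keeps every row from `agents`; unmatched rows get NULL for `listings`'s columns.
Matching on l.agent_id >= r.agent_id. A NULL in a compared column never satisfies the condition.
Matched pairs: 28; unmatched l rows kept: 0.
Total: 28 rows.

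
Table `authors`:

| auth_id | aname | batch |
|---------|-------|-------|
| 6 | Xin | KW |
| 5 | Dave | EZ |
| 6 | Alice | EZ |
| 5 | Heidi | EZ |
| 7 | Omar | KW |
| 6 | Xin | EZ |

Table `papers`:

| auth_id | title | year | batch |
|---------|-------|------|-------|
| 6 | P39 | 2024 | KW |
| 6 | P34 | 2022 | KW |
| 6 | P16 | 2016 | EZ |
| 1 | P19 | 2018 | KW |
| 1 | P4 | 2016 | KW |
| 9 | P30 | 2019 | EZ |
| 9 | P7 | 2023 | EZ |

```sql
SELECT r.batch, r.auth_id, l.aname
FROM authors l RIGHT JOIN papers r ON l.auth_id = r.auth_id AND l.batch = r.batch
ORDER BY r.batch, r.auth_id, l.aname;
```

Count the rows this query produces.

RIGHT JOIN keeps every row from `papers`; unmatched rows get NULL for `authors`'s columns.
Matching on l.auth_id = r.auth_id AND l.batch = r.batch.
- l (auth_id=6, batch=KW) pairs with 2 row(s) of r.
- l (auth_id=5, batch=EZ) has no partner in r.
- l (auth_id=6, batch=EZ) pairs with 1 row(s) of r.
- l (auth_id=5, batch=EZ) has no partner in r.
- l (auth_id=7, batch=KW) has no partner in r.
- l (auth_id=6, batch=EZ) pairs with 1 row(s) of r.
- 4 r row(s) had no l match → kept, l columns NULL.
Total: 4 matched + 4 padded = 8 rows.

8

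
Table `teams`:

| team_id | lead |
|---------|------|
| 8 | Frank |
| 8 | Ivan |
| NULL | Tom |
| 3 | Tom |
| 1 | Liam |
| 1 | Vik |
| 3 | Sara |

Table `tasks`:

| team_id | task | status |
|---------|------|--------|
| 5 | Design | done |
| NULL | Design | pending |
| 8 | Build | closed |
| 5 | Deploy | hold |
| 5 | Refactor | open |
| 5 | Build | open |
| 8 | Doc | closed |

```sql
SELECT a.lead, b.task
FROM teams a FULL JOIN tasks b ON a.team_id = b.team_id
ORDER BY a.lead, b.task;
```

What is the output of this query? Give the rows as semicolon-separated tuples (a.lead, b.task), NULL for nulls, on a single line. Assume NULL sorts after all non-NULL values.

FULL OUTER JOIN keeps every row from both sides; unmatched rows get NULL for the other side's columns.
Matching on a.team_id = b.team_id. A NULL in a compared column never satisfies the condition.
- a (team_id=8) pairs with 2 row(s) of b.
- a (team_id=8) pairs with 2 row(s) of b.
- a (team_id=NULL) has no partner → padded with NULL.
- a (team_id=3) has no partner → padded with NULL.
- a (team_id=1) has no partner → padded with NULL.
- a (team_id=1) has no partner → padded with NULL.
- a (team_id=3) has no partner → padded with NULL.
- 5 b row(s) had no a match → kept, a columns NULL.

(Frank, Build); (Frank, Doc); (Ivan, Build); (Ivan, Doc); (Liam, NULL); (Sara, NULL); (Tom, NULL); (Tom, NULL); (Vik, NULL); (NULL, Build); (NULL, Deploy); (NULL, Design); (NULL, Design); (NULL, Refactor)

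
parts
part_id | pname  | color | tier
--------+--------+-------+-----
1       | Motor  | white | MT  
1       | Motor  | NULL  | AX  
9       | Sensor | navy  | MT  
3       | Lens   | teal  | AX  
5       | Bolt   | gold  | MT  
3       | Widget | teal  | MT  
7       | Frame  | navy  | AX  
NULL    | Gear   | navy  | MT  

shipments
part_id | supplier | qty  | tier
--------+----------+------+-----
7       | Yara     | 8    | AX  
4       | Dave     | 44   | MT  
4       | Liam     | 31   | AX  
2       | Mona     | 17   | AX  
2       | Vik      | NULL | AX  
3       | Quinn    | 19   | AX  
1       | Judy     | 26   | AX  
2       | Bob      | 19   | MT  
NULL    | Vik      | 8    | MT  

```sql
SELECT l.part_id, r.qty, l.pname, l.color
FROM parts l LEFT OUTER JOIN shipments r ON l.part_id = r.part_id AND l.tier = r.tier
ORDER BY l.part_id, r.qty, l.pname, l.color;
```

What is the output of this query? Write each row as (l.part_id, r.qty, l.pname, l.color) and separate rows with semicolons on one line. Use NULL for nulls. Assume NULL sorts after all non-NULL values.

LEFT JOIN keeps every row from `parts`; unmatched rows get NULL for `shipments`'s columns.
Matching on l.part_id = r.part_id AND l.tier = r.tier. A NULL in a compared column never satisfies the condition.
Matched pairs: 3; unmatched l rows kept: 5.

(1, 26, Motor, NULL); (1, NULL, Motor, white); (3, 19, Lens, teal); (3, NULL, Widget, teal); (5, NULL, Bolt, gold); (7, 8, Frame, navy); (9, NULL, Sensor, navy); (NULL, NULL, Gear, navy)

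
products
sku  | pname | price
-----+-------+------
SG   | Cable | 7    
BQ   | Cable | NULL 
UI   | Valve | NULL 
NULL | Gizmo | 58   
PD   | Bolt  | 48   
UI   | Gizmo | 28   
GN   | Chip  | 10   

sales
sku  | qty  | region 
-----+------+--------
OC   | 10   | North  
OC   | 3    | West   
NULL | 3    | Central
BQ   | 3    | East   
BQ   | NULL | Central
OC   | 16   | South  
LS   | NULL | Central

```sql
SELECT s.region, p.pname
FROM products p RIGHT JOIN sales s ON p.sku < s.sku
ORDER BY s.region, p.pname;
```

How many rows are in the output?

11

RIGHT JOIN keeps every row from `sales`; unmatched rows get NULL for `products`'s columns.
Matching on p.sku < s.sku. A NULL in a compared column never satisfies the condition.
- sku=SG: no matching s row.
- sku=BQ: 4 matching s row(s), so 4 row(s) emitted.
- sku=UI: no matching s row.
- sku=NULL: no matching s row.
- sku=PD: no matching s row.
- sku=UI: no matching s row.
- sku=GN: 4 matching s row(s), so 4 row(s) emitted.
- 3 row(s) from s found no p partner → padded with NULL.
Total: 8 matched + 3 padded = 11 rows.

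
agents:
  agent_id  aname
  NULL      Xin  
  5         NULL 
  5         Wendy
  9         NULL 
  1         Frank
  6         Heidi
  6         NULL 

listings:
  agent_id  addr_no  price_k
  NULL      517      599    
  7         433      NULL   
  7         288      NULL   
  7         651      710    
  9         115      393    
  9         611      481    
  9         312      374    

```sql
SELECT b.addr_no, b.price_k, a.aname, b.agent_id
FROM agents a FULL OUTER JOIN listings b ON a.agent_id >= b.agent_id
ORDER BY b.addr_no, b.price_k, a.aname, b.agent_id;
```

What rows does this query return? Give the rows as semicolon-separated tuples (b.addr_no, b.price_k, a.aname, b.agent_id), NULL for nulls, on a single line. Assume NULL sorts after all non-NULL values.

(115, 393, NULL, 9); (288, NULL, NULL, 7); (312, 374, NULL, 9); (433, NULL, NULL, 7); (517, 599, NULL, NULL); (611, 481, NULL, 9); (651, 710, NULL, 7); (NULL, NULL, Frank, NULL); (NULL, NULL, Heidi, NULL); (NULL, NULL, Wendy, NULL); (NULL, NULL, Xin, NULL); (NULL, NULL, NULL, NULL); (NULL, NULL, NULL, NULL)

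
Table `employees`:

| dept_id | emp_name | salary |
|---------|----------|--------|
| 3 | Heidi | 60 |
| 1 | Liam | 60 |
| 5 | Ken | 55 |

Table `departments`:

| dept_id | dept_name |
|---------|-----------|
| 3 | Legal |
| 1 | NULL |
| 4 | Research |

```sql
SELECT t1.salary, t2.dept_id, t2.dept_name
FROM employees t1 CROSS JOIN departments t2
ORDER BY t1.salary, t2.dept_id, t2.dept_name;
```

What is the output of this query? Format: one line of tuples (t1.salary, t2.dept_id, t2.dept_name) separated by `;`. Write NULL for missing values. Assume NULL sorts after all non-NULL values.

(55, 1, NULL); (55, 3, Legal); (55, 4, Research); (60, 1, NULL); (60, 1, NULL); (60, 3, Legal); (60, 3, Legal); (60, 4, Research); (60, 4, Research)

CROSS JOIN pairs every row of `employees` with every row of `departments`: 3 × 3 = 9 rows.
After projecting and ordering:
t1.salary | t2.dept_id | t2.dept_name
55 | 1 | NULL
55 | 3 | Legal
55 | 4 | Research
60 | 1 | NULL
60 | 1 | NULL
60 | 3 | Legal
60 | 3 | Legal
60 | 4 | Research
60 | 4 | Research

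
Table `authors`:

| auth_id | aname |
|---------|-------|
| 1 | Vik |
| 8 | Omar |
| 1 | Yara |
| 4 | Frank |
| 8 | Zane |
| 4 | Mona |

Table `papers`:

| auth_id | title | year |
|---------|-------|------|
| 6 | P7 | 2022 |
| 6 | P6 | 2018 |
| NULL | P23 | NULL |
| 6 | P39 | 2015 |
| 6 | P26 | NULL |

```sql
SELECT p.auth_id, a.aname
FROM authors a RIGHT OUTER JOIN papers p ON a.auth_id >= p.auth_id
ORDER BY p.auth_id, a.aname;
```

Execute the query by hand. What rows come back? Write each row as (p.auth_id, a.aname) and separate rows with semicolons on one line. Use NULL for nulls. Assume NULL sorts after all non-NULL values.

(6, Omar); (6, Omar); (6, Omar); (6, Omar); (6, Zane); (6, Zane); (6, Zane); (6, Zane); (NULL, NULL)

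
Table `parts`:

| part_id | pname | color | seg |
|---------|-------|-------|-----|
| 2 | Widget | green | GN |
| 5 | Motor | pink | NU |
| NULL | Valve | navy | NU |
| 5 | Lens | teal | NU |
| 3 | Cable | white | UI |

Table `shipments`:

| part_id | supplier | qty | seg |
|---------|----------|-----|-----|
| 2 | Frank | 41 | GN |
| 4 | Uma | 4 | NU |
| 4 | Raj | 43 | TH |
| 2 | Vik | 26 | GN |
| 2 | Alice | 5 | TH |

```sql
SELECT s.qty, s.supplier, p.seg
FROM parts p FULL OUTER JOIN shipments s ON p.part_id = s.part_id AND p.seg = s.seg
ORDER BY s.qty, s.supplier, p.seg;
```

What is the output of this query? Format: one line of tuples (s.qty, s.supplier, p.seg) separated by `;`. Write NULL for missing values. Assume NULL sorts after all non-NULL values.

FULL OUTER JOIN keeps every row from both sides; unmatched rows get NULL for the other side's columns.
Matching on p.part_id = s.part_id AND p.seg = s.seg. A NULL in a compared column never satisfies the condition.
- p[0] part_id=2, seg=GN → 2 match(es) in s → 2 row(s).
- p[1] part_id=5, seg=NU → no match; kept with NULLs on the s side.
- p[2] part_id=NULL, seg=NU → no match; kept with NULLs on the s side.
- p[3] part_id=5, seg=NU → no match; kept with NULLs on the s side.
- p[4] part_id=3, seg=UI → no match; kept with NULLs on the s side.
- 3 row(s) from s found no p partner → padded with NULL.
After projecting and ordering:
s.qty | s.supplier | p.seg
4 | Uma | NULL
5 | Alice | NULL
26 | Vik | GN
41 | Frank | GN
43 | Raj | NULL
NULL | NULL | NU
NULL | NULL | NU
NULL | NULL | NU
NULL | NULL | UI

(4, Uma, NULL); (5, Alice, NULL); (26, Vik, GN); (41, Frank, GN); (43, Raj, NULL); (NULL, NULL, NU); (NULL, NULL, NU); (NULL, NULL, NU); (NULL, NULL, UI)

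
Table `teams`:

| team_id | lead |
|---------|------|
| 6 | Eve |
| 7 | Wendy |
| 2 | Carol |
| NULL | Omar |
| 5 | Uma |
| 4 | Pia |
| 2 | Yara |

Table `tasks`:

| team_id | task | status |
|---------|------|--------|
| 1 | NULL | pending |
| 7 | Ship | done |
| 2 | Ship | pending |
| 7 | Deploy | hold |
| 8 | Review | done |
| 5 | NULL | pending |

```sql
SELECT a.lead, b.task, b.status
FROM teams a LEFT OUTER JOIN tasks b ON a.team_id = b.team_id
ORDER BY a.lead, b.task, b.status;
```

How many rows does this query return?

LEFT JOIN keeps every row from `teams`; unmatched rows get NULL for `tasks`'s columns.
Matching on a.team_id = b.team_id. A NULL in a compared column never satisfies the condition.
- a (team_id=6) has no partner → padded with NULL.
- a (team_id=7) pairs with 2 row(s) of b.
- a (team_id=2) pairs with 1 row(s) of b.
- a (team_id=NULL) has no partner → padded with NULL.
- a (team_id=5) pairs with 1 row(s) of b.
- a (team_id=4) has no partner → padded with NULL.
- a (team_id=2) pairs with 1 row(s) of b.
Total: 5 matched + 3 padded = 8 rows.

8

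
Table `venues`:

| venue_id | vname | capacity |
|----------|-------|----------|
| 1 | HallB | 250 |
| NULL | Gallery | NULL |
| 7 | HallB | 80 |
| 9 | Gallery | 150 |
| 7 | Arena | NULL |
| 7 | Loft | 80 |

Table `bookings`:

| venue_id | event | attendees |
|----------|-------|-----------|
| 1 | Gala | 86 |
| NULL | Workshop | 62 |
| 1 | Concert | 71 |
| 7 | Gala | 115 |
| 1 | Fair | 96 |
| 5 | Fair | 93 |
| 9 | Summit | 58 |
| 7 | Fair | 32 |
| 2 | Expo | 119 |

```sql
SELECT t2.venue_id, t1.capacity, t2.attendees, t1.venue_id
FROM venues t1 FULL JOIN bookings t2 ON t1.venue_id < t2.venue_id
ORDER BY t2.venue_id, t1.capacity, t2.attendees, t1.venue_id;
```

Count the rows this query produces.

FULL OUTER JOIN keeps every row from both sides; unmatched rows get NULL for the other side's columns.
Matching on t1.venue_id < t2.venue_id. A NULL in a compared column never satisfies the condition.
- venue_id=1: 5 matching t2 row(s), so 5 row(s) emitted.
- venue_id=NULL: no t2 row matches, row kept with t2 columns NULL.
- venue_id=7: 1 matching t2 row(s), so 1 row(s) emitted.
- venue_id=9: no t2 row matches, row kept with t2 columns NULL.
- venue_id=7: 1 matching t2 row(s), so 1 row(s) emitted.
- venue_id=7: 1 matching t2 row(s), so 1 row(s) emitted.
- 4 t2 row(s) had no t1 match → kept, t1 columns NULL.
Total: 8 matched + 6 padded = 14 rows.

14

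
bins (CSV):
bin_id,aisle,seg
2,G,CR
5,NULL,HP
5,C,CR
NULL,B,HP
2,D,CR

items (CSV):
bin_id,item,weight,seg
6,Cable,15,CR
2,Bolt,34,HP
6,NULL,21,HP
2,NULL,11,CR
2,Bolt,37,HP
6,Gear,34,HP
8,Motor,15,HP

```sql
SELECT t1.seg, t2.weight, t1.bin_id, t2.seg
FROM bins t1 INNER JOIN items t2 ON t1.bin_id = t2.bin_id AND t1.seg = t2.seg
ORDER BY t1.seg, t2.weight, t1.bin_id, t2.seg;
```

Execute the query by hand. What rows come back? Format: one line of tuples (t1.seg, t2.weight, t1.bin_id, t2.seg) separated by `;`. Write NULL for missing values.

INNER JOIN keeps only pairs where the ON condition holds.
Matching on t1.bin_id = t2.bin_id AND t1.seg = t2.seg. A NULL in a compared column never satisfies the condition.
Matched pairs: 2.

(CR, 11, 2, CR); (CR, 11, 2, CR)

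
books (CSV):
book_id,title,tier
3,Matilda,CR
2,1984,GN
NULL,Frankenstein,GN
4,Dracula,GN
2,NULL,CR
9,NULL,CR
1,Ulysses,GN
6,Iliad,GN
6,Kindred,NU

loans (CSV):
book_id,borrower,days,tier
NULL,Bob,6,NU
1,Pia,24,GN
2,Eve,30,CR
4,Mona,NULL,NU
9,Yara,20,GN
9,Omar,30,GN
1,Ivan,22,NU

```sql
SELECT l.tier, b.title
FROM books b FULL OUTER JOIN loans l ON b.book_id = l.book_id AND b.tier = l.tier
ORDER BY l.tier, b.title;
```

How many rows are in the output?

14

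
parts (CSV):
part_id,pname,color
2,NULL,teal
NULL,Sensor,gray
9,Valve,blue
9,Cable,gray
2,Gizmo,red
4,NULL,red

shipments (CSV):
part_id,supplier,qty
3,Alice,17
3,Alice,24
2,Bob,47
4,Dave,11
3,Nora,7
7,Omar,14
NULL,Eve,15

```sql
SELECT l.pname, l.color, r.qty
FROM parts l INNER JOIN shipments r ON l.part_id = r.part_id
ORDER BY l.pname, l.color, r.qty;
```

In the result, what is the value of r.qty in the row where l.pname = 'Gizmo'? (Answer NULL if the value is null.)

47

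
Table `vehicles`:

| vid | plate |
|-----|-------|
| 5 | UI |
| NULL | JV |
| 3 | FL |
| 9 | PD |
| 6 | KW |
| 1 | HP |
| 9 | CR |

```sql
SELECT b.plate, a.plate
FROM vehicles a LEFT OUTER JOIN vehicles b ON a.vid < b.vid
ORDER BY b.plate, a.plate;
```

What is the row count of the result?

17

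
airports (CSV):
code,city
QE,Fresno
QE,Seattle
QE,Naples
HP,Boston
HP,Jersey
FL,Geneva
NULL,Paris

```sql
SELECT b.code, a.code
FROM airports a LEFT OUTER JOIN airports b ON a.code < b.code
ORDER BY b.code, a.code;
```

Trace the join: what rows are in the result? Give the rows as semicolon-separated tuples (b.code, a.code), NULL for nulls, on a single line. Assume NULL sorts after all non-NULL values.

LEFT JOIN keeps every row from `airports a`; unmatched rows get NULL for `airports b`'s columns.
Matching on a.code < b.code. A NULL in a compared column never satisfies the condition.
- a[0] code=QE → no match; kept with NULLs on the b side.
- a[1] code=QE → no match; kept with NULLs on the b side.
- a[2] code=QE → no match; kept with NULLs on the b side.
- a[3] code=HP → 3 match(es) in b → 3 row(s).
- a[4] code=HP → 3 match(es) in b → 3 row(s).
- a[5] code=FL → 5 match(es) in b → 5 row(s).
- a[6] code=NULL → no match; kept with NULLs on the b side.

(HP, FL); (HP, FL); (QE, FL); (QE, FL); (QE, FL); (QE, HP); (QE, HP); (QE, HP); (QE, HP); (QE, HP); (QE, HP); (NULL, QE); (NULL, QE); (NULL, QE); (NULL, NULL)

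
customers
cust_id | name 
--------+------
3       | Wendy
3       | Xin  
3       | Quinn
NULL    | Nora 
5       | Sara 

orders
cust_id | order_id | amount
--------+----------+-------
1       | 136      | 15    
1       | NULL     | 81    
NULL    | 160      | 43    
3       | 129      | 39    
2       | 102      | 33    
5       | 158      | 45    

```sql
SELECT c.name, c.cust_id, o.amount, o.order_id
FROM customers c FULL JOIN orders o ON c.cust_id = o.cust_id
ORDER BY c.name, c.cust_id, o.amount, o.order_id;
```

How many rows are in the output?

9

FULL OUTER JOIN keeps every row from both sides; unmatched rows get NULL for the other side's columns.
Matching on c.cust_id = o.cust_id. A NULL in a compared column never satisfies the condition.
- c (cust_id=3) pairs with 1 row(s) of o.
- c (cust_id=3) pairs with 1 row(s) of o.
- c (cust_id=3) pairs with 1 row(s) of o.
- c (cust_id=NULL) has no partner → padded with NULL.
- c (cust_id=5) pairs with 1 row(s) of o.
- 4 row(s) from o found no c partner → padded with NULL.
Total: 4 matched + 5 padded = 9 rows.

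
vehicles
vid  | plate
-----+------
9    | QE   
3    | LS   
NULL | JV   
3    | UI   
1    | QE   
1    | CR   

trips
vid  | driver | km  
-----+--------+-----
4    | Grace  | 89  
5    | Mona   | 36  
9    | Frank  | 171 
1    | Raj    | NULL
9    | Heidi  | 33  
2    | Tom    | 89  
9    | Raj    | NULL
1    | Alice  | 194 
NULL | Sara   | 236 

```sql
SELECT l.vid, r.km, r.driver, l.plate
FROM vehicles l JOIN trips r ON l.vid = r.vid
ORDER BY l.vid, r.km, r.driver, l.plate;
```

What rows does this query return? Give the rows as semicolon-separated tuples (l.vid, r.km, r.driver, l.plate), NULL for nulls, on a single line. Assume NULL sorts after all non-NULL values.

INNER JOIN keeps only pairs where the ON condition holds.
Matching on l.vid = r.vid. A NULL in a compared column never satisfies the condition.
- vid=9: 3 matching r row(s), so 3 row(s) emitted.
- vid=3: no matching r row, dropped.
- vid=NULL: no matching r row, dropped.
- vid=3: no matching r row, dropped.
- vid=1: 2 matching r row(s), so 2 row(s) emitted.
- vid=1: 2 matching r row(s), so 2 row(s) emitted.
After projecting and ordering:
l.vid | r.km | r.driver | l.plate
1 | 194 | Alice | CR
1 | 194 | Alice | QE
1 | NULL | Raj | CR
1 | NULL | Raj | QE
9 | 33 | Heidi | QE
9 | 171 | Frank | QE
9 | NULL | Raj | QE

(1, 194, Alice, CR); (1, 194, Alice, QE); (1, NULL, Raj, CR); (1, NULL, Raj, QE); (9, 33, Heidi, QE); (9, 171, Frank, QE); (9, NULL, Raj, QE)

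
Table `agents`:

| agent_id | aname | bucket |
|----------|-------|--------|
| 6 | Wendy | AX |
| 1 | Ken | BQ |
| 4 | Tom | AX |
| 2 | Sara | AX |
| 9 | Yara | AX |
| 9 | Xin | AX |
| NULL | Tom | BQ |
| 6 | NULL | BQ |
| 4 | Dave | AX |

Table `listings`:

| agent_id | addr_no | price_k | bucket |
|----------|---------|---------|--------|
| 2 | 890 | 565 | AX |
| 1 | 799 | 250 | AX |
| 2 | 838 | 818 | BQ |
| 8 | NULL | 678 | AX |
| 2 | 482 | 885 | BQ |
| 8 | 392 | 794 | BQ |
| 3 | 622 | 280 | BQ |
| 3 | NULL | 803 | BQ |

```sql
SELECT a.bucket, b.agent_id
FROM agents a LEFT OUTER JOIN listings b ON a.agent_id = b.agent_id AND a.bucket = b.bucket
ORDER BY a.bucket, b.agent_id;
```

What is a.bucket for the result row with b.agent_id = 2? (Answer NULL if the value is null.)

AX

LEFT JOIN keeps every row from `agents`; unmatched rows get NULL for `listings`'s columns.
Matching on a.agent_id = b.agent_id AND a.bucket = b.bucket. A NULL in a compared column never satisfies the condition.
Matched pairs: 1; unmatched a rows kept: 8.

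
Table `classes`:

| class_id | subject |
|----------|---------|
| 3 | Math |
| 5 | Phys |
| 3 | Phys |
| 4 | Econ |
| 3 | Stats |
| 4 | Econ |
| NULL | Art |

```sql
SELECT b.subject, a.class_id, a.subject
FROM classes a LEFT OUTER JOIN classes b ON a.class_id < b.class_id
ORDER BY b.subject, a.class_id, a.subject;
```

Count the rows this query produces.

13

LEFT JOIN keeps every row from `classes a`; unmatched rows get NULL for `classes b`'s columns.
Matching on a.class_id < b.class_id. A NULL in a compared column never satisfies the condition.
Matched pairs: 11; unmatched a rows kept: 2.
Total: 11 matched + 2 padded = 13 rows.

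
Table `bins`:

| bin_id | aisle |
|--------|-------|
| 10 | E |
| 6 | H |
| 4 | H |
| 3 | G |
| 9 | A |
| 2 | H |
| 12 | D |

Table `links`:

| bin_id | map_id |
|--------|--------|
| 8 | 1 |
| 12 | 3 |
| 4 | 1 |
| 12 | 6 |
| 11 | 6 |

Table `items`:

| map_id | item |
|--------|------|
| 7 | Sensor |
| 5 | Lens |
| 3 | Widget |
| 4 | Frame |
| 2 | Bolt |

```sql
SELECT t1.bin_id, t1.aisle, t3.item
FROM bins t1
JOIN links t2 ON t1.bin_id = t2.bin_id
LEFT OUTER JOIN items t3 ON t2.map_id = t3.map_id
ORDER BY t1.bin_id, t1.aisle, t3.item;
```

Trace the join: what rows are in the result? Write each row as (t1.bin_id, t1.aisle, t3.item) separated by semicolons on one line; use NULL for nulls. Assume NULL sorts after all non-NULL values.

Evaluate left to right. First `bins t1 INNER JOIN links t2` on bin_id: 3 row(s).
Then LEFT JOIN `items t3` on map_id: each of those 3 rows is kept; rows whose t2.map_id has no match in t3 get NULL for t3's columns.

(4, H, NULL); (12, D, Widget); (12, D, NULL)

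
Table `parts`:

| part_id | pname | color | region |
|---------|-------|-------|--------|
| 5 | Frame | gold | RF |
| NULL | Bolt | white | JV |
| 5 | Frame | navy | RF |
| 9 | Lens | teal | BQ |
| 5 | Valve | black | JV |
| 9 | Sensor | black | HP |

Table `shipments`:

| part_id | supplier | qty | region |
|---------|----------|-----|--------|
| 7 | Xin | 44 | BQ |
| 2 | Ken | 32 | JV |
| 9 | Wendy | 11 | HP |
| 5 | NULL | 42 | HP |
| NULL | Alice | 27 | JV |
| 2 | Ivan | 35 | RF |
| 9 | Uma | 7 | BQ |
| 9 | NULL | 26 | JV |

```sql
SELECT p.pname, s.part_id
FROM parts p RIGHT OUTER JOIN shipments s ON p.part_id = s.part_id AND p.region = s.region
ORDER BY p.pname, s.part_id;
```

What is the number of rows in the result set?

RIGHT JOIN keeps every row from `shipments`; unmatched rows get NULL for `parts`'s columns.
Matching on p.part_id = s.part_id AND p.region = s.region. A NULL in a compared column never satisfies the condition.
- p (part_id=5, region=RF) has no partner in s.
- p (part_id=NULL, region=JV) has no partner in s.
- p (part_id=5, region=RF) has no partner in s.
- p (part_id=9, region=BQ) pairs with 1 row(s) of s.
- p (part_id=5, region=JV) has no partner in s.
- p (part_id=9, region=HP) pairs with 1 row(s) of s.
- plus 6 unmatched s row(s), each kept with NULL p columns.
Total: 2 matched + 6 padded = 8 rows.

8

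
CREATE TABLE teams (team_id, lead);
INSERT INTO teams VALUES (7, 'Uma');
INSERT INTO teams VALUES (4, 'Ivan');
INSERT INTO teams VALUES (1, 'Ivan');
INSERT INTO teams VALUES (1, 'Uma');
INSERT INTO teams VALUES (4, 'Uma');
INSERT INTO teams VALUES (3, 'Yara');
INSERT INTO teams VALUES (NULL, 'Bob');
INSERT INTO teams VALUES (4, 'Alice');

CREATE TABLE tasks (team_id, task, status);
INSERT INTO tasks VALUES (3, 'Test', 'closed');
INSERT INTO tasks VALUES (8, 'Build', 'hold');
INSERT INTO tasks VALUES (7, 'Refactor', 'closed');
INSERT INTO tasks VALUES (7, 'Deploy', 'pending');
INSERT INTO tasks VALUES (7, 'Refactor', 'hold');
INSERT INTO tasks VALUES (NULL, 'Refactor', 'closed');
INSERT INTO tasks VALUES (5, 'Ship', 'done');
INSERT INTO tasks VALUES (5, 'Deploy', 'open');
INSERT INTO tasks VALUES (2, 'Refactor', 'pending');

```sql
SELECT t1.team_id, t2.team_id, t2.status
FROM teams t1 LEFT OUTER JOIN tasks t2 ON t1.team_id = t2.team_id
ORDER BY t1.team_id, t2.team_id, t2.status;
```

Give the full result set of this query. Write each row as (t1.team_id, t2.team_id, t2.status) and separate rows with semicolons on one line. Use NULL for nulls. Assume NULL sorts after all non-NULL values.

(1, NULL, NULL); (1, NULL, NULL); (3, 3, closed); (4, NULL, NULL); (4, NULL, NULL); (4, NULL, NULL); (7, 7, closed); (7, 7, hold); (7, 7, pending); (NULL, NULL, NULL)

LEFT JOIN keeps every row from `teams`; unmatched rows get NULL for `tasks`'s columns.
Matching on t1.team_id = t2.team_id. A NULL in a compared column never satisfies the condition.
Matched pairs: 4; unmatched t1 rows kept: 6.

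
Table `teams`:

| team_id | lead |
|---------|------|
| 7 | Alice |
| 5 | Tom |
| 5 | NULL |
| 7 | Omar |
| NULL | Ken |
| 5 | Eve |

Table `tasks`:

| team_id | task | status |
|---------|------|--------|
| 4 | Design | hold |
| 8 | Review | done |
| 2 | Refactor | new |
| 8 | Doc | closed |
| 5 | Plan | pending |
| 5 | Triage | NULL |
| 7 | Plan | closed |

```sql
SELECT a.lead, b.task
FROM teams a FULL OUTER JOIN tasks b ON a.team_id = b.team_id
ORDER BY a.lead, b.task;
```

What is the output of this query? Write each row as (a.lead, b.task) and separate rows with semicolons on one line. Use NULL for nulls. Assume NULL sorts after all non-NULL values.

(Alice, Plan); (Eve, Plan); (Eve, Triage); (Ken, NULL); (Omar, Plan); (Tom, Plan); (Tom, Triage); (NULL, Design); (NULL, Doc); (NULL, Plan); (NULL, Refactor); (NULL, Review); (NULL, Triage)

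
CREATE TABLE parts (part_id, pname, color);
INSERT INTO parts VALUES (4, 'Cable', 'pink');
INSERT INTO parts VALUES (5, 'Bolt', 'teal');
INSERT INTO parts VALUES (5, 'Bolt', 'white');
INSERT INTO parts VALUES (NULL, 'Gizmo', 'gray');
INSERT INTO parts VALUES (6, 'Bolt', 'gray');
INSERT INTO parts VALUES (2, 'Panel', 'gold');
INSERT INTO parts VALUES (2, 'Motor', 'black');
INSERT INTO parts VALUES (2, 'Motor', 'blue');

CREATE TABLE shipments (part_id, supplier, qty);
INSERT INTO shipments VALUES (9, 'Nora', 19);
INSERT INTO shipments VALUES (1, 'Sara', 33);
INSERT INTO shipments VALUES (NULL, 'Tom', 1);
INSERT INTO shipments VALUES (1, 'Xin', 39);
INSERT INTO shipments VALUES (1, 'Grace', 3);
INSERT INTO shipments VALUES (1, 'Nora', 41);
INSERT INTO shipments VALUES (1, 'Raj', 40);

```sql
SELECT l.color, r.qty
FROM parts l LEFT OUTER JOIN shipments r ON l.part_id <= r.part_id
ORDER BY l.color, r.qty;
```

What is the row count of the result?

LEFT JOIN keeps every row from `parts`; unmatched rows get NULL for `shipments`'s columns.
Matching on l.part_id <= r.part_id. A NULL in a compared column never satisfies the condition.
- l row (part_id=4): matches 1 r row(s) → 1 output row(s).
- l row (part_id=5): matches 1 r row(s) → 1 output row(s).
- l row (part_id=5): matches 1 r row(s) → 1 output row(s).
- l row (part_id=NULL): no match → kept, r columns NULL.
- l row (part_id=6): matches 1 r row(s) → 1 output row(s).
- l row (part_id=2): matches 1 r row(s) → 1 output row(s).
- l row (part_id=2): matches 1 r row(s) → 1 output row(s).
- l row (part_id=2): matches 1 r row(s) → 1 output row(s).
Total: 7 matched + 1 padded = 8 rows.

8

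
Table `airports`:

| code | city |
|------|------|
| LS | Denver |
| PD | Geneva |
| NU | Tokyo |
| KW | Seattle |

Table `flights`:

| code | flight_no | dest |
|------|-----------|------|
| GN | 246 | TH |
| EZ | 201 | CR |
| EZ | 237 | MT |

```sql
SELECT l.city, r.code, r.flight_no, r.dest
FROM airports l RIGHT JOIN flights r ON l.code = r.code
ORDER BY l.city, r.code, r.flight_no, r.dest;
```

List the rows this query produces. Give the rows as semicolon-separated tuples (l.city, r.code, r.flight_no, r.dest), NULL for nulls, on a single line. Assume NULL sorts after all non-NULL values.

(NULL, EZ, 201, CR); (NULL, EZ, 237, MT); (NULL, GN, 246, TH)

RIGHT JOIN keeps every row from `flights`; unmatched rows get NULL for `airports`'s columns.
Matching on l.code = r.code.
- l[0] code=LS → no match.
- l[1] code=PD → no match.
- l[2] code=NU → no match.
- l[3] code=KW → no match.
- plus 3 unmatched r row(s), each kept with NULL l columns.
After projecting and ordering:
l.city | r.code | r.flight_no | r.dest
NULL | EZ | 201 | CR
NULL | EZ | 237 | MT
NULL | GN | 246 | TH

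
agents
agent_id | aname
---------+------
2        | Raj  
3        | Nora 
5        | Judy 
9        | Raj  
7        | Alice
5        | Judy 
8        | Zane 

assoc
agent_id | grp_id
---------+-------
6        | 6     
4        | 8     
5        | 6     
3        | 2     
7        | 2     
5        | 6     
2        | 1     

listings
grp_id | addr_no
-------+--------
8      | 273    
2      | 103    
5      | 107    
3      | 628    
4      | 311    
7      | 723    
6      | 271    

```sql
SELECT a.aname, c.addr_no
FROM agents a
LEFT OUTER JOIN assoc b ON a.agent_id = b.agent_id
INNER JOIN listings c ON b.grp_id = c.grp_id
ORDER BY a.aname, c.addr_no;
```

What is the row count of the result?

Step 1 — a LEFT JOIN b on agent_id → 9 row(s).
Then INNER JOIN `listings c` on grp_id: keep only rows whose b.grp_id appears in c.
Result: 6 row(s).

6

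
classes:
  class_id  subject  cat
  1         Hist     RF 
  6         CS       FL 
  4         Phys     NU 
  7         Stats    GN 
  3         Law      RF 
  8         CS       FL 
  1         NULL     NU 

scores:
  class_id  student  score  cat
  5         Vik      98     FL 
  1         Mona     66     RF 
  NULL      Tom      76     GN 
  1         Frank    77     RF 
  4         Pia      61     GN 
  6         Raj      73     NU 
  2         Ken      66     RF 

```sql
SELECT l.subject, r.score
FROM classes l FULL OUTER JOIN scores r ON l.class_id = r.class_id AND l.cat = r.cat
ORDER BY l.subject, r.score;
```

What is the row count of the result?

FULL OUTER JOIN keeps every row from both sides; unmatched rows get NULL for the other side's columns.
Matching on l.class_id = r.class_id AND l.cat = r.cat. A NULL in a compared column never satisfies the condition.
- class_id=1, cat=RF: 2 matching r row(s), so 2 row(s) emitted.
- class_id=6, cat=FL: no r row matches, row kept with r columns NULL.
- class_id=4, cat=NU: no r row matches, row kept with r columns NULL.
- class_id=7, cat=GN: no r row matches, row kept with r columns NULL.
- class_id=3, cat=RF: no r row matches, row kept with r columns NULL.
- class_id=8, cat=FL: no r row matches, row kept with r columns NULL.
- class_id=1, cat=NU: no r row matches, row kept with r columns NULL.
- plus 5 unmatched r row(s), each kept with NULL l columns.
Total: 2 matched + 11 padded = 13 rows.

13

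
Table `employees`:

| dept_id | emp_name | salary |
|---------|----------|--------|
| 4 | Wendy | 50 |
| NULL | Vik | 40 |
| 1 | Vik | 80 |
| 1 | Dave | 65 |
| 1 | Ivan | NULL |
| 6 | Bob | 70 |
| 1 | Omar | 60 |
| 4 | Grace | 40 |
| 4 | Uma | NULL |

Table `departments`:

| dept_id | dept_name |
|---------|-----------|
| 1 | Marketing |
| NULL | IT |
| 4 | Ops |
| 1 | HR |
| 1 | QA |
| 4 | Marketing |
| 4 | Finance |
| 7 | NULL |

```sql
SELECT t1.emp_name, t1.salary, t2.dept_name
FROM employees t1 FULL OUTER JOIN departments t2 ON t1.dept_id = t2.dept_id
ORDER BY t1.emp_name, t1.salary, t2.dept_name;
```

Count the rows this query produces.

FULL OUTER JOIN keeps every row from both sides; unmatched rows get NULL for the other side's columns.
Matching on t1.dept_id = t2.dept_id. A NULL in a compared column never satisfies the condition.
- dept_id=4: 3 matching t2 row(s), so 3 row(s) emitted.
- dept_id=NULL: no t2 row matches, row kept with t2 columns NULL.
- dept_id=1: 3 matching t2 row(s), so 3 row(s) emitted.
- dept_id=1: 3 matching t2 row(s), so 3 row(s) emitted.
- dept_id=1: 3 matching t2 row(s), so 3 row(s) emitted.
- dept_id=6: no t2 row matches, row kept with t2 columns NULL.
- dept_id=1: 3 matching t2 row(s), so 3 row(s) emitted.
- dept_id=4: 3 matching t2 row(s), so 3 row(s) emitted.
- dept_id=4: 3 matching t2 row(s), so 3 row(s) emitted.
- 2 row(s) from t2 found no t1 partner → padded with NULL.
Total: 21 matched + 4 padded = 25 rows.

25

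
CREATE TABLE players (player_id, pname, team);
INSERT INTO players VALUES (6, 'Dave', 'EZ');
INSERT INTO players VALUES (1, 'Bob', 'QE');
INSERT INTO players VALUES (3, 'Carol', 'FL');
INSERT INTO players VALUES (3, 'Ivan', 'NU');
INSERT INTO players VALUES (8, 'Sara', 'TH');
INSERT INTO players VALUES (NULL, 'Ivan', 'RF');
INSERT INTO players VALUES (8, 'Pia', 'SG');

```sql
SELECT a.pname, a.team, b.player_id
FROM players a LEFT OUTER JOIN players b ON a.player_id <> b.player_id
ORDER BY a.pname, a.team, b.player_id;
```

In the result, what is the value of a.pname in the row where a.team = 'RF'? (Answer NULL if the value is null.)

Ivan

LEFT JOIN keeps every row from `players a`; unmatched rows get NULL for `players b`'s columns.
Matching on a.player_id <> b.player_id. A NULL in a compared column never satisfies the condition.
Matched pairs: 26; unmatched a rows kept: 1.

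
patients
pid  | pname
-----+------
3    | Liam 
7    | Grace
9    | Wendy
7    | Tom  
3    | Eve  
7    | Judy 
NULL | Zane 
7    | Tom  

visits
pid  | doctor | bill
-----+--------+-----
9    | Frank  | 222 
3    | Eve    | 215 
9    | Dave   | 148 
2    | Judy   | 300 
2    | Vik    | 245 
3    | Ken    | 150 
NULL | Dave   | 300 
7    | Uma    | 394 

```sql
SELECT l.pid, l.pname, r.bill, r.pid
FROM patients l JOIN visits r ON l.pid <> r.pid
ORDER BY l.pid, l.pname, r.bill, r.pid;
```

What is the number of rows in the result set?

INNER JOIN keeps only pairs where the ON condition holds.
Matching on l.pid <> r.pid. A NULL in a compared column never satisfies the condition.
Matched pairs: 39.
Total: 39 rows.

39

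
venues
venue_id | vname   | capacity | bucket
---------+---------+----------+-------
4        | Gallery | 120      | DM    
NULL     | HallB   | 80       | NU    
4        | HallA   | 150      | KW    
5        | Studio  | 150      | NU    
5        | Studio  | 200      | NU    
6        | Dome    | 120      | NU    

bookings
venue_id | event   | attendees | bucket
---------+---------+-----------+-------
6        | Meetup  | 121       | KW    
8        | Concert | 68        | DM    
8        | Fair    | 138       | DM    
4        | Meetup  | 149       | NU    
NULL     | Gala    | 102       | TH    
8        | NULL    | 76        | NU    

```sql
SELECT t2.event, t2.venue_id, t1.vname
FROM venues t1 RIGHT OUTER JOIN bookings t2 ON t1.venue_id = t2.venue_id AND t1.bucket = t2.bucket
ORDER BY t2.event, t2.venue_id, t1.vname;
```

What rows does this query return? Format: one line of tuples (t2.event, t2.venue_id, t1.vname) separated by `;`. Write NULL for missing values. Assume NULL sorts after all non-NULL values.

(Concert, 8, NULL); (Fair, 8, NULL); (Gala, NULL, NULL); (Meetup, 4, NULL); (Meetup, 6, NULL); (NULL, 8, NULL)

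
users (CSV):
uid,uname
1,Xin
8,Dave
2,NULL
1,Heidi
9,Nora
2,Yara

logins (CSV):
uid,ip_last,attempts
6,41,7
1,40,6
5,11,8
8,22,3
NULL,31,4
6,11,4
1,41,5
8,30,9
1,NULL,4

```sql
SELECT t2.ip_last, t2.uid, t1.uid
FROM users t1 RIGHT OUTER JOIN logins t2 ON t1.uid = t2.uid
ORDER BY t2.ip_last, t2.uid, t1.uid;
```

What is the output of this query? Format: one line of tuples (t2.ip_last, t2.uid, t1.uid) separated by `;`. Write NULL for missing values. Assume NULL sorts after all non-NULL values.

RIGHT JOIN keeps every row from `logins`; unmatched rows get NULL for `users`'s columns.
Matching on t1.uid = t2.uid. A NULL in a compared column never satisfies the condition.
- t1 row (uid=1): matches 3 t2 row(s) → 3 output row(s).
- t1 row (uid=8): matches 2 t2 row(s) → 2 output row(s).
- t1 row (uid=2): no match.
- t1 row (uid=1): matches 3 t2 row(s) → 3 output row(s).
- t1 row (uid=9): no match.
- t1 row (uid=2): no match.
- plus 4 unmatched t2 row(s), each kept with NULL t1 columns.

(11, 5, NULL); (11, 6, NULL); (22, 8, 8); (30, 8, 8); (31, NULL, NULL); (40, 1, 1); (40, 1, 1); (41, 1, 1); (41, 1, 1); (41, 6, NULL); (NULL, 1, 1); (NULL, 1, 1)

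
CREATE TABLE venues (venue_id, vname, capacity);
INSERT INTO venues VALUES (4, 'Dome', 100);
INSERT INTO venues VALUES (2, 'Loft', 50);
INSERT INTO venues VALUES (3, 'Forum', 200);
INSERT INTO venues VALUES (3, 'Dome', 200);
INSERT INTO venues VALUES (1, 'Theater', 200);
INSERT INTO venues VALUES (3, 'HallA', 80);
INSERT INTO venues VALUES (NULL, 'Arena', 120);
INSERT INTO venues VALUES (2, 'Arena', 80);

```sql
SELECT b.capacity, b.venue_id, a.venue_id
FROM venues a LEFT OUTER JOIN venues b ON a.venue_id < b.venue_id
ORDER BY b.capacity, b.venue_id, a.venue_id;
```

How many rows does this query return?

19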